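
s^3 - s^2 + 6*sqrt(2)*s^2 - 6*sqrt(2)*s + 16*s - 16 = (s - 1)*(s + 2*sqrt(2))*(s + 4*sqrt(2))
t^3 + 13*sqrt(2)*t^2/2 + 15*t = t*(t + 3*sqrt(2)/2)*(t + 5*sqrt(2))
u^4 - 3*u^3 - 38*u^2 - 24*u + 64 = (u - 8)*(u - 1)*(u + 2)*(u + 4)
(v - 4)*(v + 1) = v^2 - 3*v - 4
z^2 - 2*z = z*(z - 2)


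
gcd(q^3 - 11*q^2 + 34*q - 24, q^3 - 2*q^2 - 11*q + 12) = q^2 - 5*q + 4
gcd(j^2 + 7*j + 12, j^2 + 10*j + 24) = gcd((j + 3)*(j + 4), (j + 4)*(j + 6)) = j + 4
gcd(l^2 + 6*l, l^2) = l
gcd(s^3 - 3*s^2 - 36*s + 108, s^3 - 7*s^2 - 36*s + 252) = s^2 - 36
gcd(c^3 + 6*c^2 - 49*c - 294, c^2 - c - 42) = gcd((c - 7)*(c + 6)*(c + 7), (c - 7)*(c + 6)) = c^2 - c - 42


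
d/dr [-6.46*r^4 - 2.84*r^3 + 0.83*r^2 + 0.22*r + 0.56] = -25.84*r^3 - 8.52*r^2 + 1.66*r + 0.22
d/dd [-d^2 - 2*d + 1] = -2*d - 2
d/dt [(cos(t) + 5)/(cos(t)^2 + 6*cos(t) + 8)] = (cos(t)^2 + 10*cos(t) + 22)*sin(t)/(cos(t)^2 + 6*cos(t) + 8)^2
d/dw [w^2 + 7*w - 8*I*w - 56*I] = 2*w + 7 - 8*I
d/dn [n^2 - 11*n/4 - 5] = 2*n - 11/4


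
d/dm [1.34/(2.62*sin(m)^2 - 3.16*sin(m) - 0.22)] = (4.2344 - 7.0216*sin(m))*cos(m)/(-2.62*sin(m)^2 + 3.16*sin(m) + 0.22)^2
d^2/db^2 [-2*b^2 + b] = -4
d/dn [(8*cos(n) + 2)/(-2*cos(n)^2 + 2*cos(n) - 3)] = 4*(6*sin(n) - sin(2*n) - sin(3*n))/(2*cos(n) - cos(2*n) - 4)^2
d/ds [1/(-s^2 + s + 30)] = (2*s - 1)/(-s^2 + s + 30)^2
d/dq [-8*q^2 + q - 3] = 1 - 16*q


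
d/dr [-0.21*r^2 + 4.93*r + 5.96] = 4.93 - 0.42*r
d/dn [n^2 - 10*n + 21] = 2*n - 10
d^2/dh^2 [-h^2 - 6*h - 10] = -2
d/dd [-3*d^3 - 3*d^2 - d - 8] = -9*d^2 - 6*d - 1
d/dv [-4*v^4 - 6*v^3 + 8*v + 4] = -16*v^3 - 18*v^2 + 8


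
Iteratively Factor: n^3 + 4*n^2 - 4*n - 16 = (n + 2)*(n^2 + 2*n - 8) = (n - 2)*(n + 2)*(n + 4)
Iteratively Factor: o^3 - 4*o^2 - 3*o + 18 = (o + 2)*(o^2 - 6*o + 9) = (o - 3)*(o + 2)*(o - 3)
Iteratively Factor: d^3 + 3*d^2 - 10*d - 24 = (d - 3)*(d^2 + 6*d + 8) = (d - 3)*(d + 2)*(d + 4)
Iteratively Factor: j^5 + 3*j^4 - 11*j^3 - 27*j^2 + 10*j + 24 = (j + 1)*(j^4 + 2*j^3 - 13*j^2 - 14*j + 24) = (j + 1)*(j + 2)*(j^3 - 13*j + 12) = (j - 3)*(j + 1)*(j + 2)*(j^2 + 3*j - 4) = (j - 3)*(j + 1)*(j + 2)*(j + 4)*(j - 1)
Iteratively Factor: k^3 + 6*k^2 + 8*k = (k + 4)*(k^2 + 2*k) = (k + 2)*(k + 4)*(k)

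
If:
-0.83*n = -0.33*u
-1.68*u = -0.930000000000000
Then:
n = 0.22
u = 0.55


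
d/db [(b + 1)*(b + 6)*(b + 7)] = 3*b^2 + 28*b + 55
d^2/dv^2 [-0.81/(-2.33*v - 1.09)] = 8.794818/(2.33*v + 1.09)^3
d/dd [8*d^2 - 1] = 16*d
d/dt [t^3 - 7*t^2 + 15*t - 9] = 3*t^2 - 14*t + 15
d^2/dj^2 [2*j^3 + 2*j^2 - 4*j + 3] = 12*j + 4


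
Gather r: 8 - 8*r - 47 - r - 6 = -9*r - 45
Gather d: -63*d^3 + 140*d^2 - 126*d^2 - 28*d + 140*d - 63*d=-63*d^3 + 14*d^2 + 49*d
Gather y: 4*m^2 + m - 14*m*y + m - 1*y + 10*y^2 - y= 4*m^2 + 2*m + 10*y^2 + y*(-14*m - 2)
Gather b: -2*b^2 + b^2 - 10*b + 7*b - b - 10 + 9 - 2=-b^2 - 4*b - 3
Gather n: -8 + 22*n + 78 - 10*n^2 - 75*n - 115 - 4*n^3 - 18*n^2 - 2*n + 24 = -4*n^3 - 28*n^2 - 55*n - 21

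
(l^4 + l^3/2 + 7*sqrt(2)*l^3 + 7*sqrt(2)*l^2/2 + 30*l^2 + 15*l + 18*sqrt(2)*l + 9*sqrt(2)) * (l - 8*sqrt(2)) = l^5 - sqrt(2)*l^4 + l^4/2 - 82*l^3 - sqrt(2)*l^3/2 - 222*sqrt(2)*l^2 - 41*l^2 - 288*l - 111*sqrt(2)*l - 144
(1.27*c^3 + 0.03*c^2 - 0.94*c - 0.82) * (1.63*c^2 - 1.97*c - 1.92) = 2.0701*c^5 - 2.453*c^4 - 4.0297*c^3 + 0.4576*c^2 + 3.4202*c + 1.5744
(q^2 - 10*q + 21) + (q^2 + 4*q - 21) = 2*q^2 - 6*q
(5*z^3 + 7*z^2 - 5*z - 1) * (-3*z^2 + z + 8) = -15*z^5 - 16*z^4 + 62*z^3 + 54*z^2 - 41*z - 8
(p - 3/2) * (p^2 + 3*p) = p^3 + 3*p^2/2 - 9*p/2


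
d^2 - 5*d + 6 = (d - 3)*(d - 2)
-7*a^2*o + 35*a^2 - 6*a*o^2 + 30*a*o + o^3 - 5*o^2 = (-7*a + o)*(a + o)*(o - 5)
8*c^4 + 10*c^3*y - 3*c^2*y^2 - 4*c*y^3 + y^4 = (-4*c + y)*(-2*c + y)*(c + y)^2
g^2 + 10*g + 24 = (g + 4)*(g + 6)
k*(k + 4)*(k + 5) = k^3 + 9*k^2 + 20*k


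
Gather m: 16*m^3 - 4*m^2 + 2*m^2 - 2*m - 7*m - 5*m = 16*m^3 - 2*m^2 - 14*m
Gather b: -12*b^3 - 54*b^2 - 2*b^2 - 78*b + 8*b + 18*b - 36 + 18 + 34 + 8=-12*b^3 - 56*b^2 - 52*b + 24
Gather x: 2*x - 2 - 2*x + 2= 0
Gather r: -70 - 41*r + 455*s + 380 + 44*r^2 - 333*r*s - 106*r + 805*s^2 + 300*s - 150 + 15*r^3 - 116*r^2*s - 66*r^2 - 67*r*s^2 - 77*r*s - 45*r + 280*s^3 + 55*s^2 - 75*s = 15*r^3 + r^2*(-116*s - 22) + r*(-67*s^2 - 410*s - 192) + 280*s^3 + 860*s^2 + 680*s + 160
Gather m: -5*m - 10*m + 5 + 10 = 15 - 15*m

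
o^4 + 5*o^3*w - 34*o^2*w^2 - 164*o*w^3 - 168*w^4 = (o - 6*w)*(o + 2*w)^2*(o + 7*w)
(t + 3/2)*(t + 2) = t^2 + 7*t/2 + 3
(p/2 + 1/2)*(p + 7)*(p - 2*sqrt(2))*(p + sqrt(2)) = p^4/2 - sqrt(2)*p^3/2 + 4*p^3 - 4*sqrt(2)*p^2 + 3*p^2/2 - 16*p - 7*sqrt(2)*p/2 - 14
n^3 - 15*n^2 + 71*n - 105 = (n - 7)*(n - 5)*(n - 3)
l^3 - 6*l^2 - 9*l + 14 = (l - 7)*(l - 1)*(l + 2)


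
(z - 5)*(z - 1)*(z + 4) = z^3 - 2*z^2 - 19*z + 20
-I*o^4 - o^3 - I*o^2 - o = o*(o - I)^2*(-I*o + 1)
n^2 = n^2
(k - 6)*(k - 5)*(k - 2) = k^3 - 13*k^2 + 52*k - 60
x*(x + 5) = x^2 + 5*x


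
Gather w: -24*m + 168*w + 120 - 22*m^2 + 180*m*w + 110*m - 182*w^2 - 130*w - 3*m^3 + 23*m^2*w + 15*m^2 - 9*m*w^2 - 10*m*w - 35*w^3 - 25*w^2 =-3*m^3 - 7*m^2 + 86*m - 35*w^3 + w^2*(-9*m - 207) + w*(23*m^2 + 170*m + 38) + 120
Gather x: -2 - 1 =-3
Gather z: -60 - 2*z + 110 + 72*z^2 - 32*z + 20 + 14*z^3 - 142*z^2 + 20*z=14*z^3 - 70*z^2 - 14*z + 70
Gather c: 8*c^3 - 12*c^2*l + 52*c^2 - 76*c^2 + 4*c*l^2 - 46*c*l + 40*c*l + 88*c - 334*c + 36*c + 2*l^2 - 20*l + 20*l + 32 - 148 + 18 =8*c^3 + c^2*(-12*l - 24) + c*(4*l^2 - 6*l - 210) + 2*l^2 - 98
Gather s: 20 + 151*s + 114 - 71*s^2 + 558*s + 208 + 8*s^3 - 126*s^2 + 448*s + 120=8*s^3 - 197*s^2 + 1157*s + 462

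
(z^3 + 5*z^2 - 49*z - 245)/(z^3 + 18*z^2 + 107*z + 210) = (z - 7)/(z + 6)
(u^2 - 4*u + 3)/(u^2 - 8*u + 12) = (u^2 - 4*u + 3)/(u^2 - 8*u + 12)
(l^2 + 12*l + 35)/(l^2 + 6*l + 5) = (l + 7)/(l + 1)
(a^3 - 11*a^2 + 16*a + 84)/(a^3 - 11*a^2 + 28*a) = (a^2 - 4*a - 12)/(a*(a - 4))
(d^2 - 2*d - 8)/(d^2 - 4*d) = (d + 2)/d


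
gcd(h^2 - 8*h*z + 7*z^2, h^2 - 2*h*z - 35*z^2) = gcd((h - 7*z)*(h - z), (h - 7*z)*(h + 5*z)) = -h + 7*z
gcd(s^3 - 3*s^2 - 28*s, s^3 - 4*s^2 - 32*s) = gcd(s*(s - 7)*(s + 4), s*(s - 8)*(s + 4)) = s^2 + 4*s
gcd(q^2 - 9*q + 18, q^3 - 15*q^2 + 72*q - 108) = q^2 - 9*q + 18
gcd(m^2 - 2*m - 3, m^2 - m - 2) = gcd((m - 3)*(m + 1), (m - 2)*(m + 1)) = m + 1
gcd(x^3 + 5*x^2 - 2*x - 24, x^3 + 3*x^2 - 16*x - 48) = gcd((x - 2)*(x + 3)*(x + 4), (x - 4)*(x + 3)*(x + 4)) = x^2 + 7*x + 12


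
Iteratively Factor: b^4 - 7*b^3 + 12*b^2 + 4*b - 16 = (b - 4)*(b^3 - 3*b^2 + 4) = (b - 4)*(b - 2)*(b^2 - b - 2) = (b - 4)*(b - 2)*(b + 1)*(b - 2)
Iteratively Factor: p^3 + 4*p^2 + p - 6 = (p - 1)*(p^2 + 5*p + 6) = (p - 1)*(p + 2)*(p + 3)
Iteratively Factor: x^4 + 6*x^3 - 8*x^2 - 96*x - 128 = (x + 4)*(x^3 + 2*x^2 - 16*x - 32) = (x - 4)*(x + 4)*(x^2 + 6*x + 8) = (x - 4)*(x + 2)*(x + 4)*(x + 4)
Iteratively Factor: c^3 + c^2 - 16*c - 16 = (c - 4)*(c^2 + 5*c + 4) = (c - 4)*(c + 1)*(c + 4)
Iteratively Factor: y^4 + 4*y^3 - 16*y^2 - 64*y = (y)*(y^3 + 4*y^2 - 16*y - 64) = y*(y - 4)*(y^2 + 8*y + 16) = y*(y - 4)*(y + 4)*(y + 4)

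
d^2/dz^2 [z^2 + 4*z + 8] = 2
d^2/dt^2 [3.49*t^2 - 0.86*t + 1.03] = 6.98000000000000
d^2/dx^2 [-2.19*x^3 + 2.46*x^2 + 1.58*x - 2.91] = 4.92 - 13.14*x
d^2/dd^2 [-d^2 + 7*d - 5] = -2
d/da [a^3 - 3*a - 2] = 3*a^2 - 3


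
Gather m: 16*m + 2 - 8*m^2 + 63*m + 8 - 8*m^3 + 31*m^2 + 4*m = -8*m^3 + 23*m^2 + 83*m + 10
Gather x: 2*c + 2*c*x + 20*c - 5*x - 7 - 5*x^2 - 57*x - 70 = 22*c - 5*x^2 + x*(2*c - 62) - 77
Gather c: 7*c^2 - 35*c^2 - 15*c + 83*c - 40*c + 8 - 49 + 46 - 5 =-28*c^2 + 28*c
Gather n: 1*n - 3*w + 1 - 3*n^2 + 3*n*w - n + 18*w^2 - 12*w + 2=-3*n^2 + 3*n*w + 18*w^2 - 15*w + 3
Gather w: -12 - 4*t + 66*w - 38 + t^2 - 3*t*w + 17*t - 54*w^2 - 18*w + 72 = t^2 + 13*t - 54*w^2 + w*(48 - 3*t) + 22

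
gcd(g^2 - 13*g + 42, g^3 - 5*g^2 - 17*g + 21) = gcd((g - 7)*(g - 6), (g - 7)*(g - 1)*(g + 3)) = g - 7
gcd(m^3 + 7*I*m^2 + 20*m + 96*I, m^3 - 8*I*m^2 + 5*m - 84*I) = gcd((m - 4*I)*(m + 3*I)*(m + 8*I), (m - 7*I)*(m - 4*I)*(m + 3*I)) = m^2 - I*m + 12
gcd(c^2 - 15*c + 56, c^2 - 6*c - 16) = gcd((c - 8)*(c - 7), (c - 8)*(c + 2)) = c - 8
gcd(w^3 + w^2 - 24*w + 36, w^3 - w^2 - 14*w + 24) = w^2 - 5*w + 6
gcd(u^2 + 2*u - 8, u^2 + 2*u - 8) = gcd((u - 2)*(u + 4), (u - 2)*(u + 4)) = u^2 + 2*u - 8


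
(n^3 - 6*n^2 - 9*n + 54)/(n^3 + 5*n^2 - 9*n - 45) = (n - 6)/(n + 5)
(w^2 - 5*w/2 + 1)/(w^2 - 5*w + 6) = (w - 1/2)/(w - 3)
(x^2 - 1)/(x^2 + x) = (x - 1)/x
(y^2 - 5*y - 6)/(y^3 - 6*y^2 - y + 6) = 1/(y - 1)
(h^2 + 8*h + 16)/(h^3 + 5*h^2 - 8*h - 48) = 1/(h - 3)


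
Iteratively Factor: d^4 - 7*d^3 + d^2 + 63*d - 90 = (d - 5)*(d^3 - 2*d^2 - 9*d + 18) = (d - 5)*(d + 3)*(d^2 - 5*d + 6) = (d - 5)*(d - 3)*(d + 3)*(d - 2)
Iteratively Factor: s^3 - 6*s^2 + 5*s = (s - 5)*(s^2 - s) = s*(s - 5)*(s - 1)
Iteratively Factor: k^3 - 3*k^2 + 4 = (k + 1)*(k^2 - 4*k + 4) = (k - 2)*(k + 1)*(k - 2)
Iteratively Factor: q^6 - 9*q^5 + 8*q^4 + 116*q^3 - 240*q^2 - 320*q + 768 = (q + 3)*(q^5 - 12*q^4 + 44*q^3 - 16*q^2 - 192*q + 256) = (q + 2)*(q + 3)*(q^4 - 14*q^3 + 72*q^2 - 160*q + 128) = (q - 4)*(q + 2)*(q + 3)*(q^3 - 10*q^2 + 32*q - 32) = (q - 4)^2*(q + 2)*(q + 3)*(q^2 - 6*q + 8) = (q - 4)^2*(q - 2)*(q + 2)*(q + 3)*(q - 4)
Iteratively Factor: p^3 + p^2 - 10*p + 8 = (p - 2)*(p^2 + 3*p - 4) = (p - 2)*(p - 1)*(p + 4)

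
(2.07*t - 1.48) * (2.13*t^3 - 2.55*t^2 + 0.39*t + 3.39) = 4.4091*t^4 - 8.4309*t^3 + 4.5813*t^2 + 6.4401*t - 5.0172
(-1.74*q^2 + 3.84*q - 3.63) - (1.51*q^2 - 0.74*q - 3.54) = -3.25*q^2 + 4.58*q - 0.0899999999999999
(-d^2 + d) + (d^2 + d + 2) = 2*d + 2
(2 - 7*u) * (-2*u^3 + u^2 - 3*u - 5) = 14*u^4 - 11*u^3 + 23*u^2 + 29*u - 10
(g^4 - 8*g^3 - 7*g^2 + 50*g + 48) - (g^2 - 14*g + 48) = g^4 - 8*g^3 - 8*g^2 + 64*g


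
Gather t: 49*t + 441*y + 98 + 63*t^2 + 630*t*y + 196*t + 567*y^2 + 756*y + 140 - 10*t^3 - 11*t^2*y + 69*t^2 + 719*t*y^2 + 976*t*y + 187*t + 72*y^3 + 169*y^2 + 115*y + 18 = -10*t^3 + t^2*(132 - 11*y) + t*(719*y^2 + 1606*y + 432) + 72*y^3 + 736*y^2 + 1312*y + 256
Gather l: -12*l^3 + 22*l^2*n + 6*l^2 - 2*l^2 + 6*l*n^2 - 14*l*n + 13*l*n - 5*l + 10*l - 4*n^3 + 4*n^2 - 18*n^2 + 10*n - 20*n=-12*l^3 + l^2*(22*n + 4) + l*(6*n^2 - n + 5) - 4*n^3 - 14*n^2 - 10*n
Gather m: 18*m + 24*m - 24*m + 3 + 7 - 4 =18*m + 6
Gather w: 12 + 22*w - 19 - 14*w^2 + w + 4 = -14*w^2 + 23*w - 3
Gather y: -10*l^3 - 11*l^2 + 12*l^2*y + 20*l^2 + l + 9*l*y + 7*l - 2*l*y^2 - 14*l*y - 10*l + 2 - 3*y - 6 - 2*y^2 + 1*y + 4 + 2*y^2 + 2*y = -10*l^3 + 9*l^2 - 2*l*y^2 - 2*l + y*(12*l^2 - 5*l)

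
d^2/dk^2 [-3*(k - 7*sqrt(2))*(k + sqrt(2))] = -6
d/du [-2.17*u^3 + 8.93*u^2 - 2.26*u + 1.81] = -6.51*u^2 + 17.86*u - 2.26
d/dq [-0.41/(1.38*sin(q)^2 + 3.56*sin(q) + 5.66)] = (1.1316*sin(q) + 1.4596)*cos(q)/(1.38*sin(q)^2 + 3.56*sin(q) + 5.66)^2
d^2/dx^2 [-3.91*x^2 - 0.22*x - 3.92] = -7.82000000000000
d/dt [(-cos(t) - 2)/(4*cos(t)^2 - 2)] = (2*sin(t)^2 - 8*cos(t) - 3)*sin(t)/(2*cos(2*t)^2)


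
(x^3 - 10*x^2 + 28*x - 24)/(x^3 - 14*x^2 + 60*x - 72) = (x - 2)/(x - 6)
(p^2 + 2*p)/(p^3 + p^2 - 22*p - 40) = p/(p^2 - p - 20)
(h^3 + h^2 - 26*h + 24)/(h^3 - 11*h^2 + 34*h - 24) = (h + 6)/(h - 6)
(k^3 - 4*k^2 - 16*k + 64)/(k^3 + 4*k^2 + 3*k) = (k^3 - 4*k^2 - 16*k + 64)/(k*(k^2 + 4*k + 3))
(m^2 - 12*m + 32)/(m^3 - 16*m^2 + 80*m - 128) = 1/(m - 4)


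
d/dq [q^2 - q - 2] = 2*q - 1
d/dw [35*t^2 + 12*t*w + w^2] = 12*t + 2*w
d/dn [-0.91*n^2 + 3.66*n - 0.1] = 3.66 - 1.82*n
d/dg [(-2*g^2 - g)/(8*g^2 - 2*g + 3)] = 3*(4*g^2 - 4*g - 1)/(64*g^4 - 32*g^3 + 52*g^2 - 12*g + 9)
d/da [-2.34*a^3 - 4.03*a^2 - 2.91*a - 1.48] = -7.02*a^2 - 8.06*a - 2.91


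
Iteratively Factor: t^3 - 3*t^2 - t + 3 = (t + 1)*(t^2 - 4*t + 3) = (t - 3)*(t + 1)*(t - 1)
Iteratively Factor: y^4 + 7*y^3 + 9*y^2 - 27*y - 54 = (y + 3)*(y^3 + 4*y^2 - 3*y - 18) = (y + 3)^2*(y^2 + y - 6) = (y - 2)*(y + 3)^2*(y + 3)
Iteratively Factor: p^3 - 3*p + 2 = (p + 2)*(p^2 - 2*p + 1) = (p - 1)*(p + 2)*(p - 1)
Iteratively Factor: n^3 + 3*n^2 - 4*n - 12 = (n + 3)*(n^2 - 4) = (n + 2)*(n + 3)*(n - 2)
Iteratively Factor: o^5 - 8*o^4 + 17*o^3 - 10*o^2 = (o - 1)*(o^4 - 7*o^3 + 10*o^2) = o*(o - 1)*(o^3 - 7*o^2 + 10*o) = o^2*(o - 1)*(o^2 - 7*o + 10) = o^2*(o - 2)*(o - 1)*(o - 5)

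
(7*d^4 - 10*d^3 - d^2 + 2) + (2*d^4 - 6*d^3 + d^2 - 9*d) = 9*d^4 - 16*d^3 - 9*d + 2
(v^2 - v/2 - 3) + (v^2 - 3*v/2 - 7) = 2*v^2 - 2*v - 10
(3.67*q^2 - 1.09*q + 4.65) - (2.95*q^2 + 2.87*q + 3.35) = 0.72*q^2 - 3.96*q + 1.3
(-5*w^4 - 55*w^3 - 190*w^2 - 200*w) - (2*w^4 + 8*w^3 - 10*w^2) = -7*w^4 - 63*w^3 - 180*w^2 - 200*w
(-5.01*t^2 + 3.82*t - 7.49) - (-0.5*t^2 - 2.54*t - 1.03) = -4.51*t^2 + 6.36*t - 6.46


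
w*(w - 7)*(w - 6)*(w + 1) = w^4 - 12*w^3 + 29*w^2 + 42*w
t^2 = t^2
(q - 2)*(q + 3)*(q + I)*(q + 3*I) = q^4 + q^3 + 4*I*q^3 - 9*q^2 + 4*I*q^2 - 3*q - 24*I*q + 18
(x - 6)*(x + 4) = x^2 - 2*x - 24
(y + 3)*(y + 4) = y^2 + 7*y + 12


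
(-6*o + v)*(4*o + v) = -24*o^2 - 2*o*v + v^2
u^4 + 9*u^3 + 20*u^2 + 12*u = u*(u + 1)*(u + 2)*(u + 6)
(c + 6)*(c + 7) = c^2 + 13*c + 42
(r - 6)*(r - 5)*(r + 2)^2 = r^4 - 7*r^3 - 10*r^2 + 76*r + 120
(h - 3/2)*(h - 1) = h^2 - 5*h/2 + 3/2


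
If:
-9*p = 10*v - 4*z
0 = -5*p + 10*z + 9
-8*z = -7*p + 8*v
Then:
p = -252/215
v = 99/215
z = -639/430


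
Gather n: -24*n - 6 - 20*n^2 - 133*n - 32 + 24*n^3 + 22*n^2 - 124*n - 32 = 24*n^3 + 2*n^2 - 281*n - 70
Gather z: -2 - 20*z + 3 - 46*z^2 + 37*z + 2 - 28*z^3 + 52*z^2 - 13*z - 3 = -28*z^3 + 6*z^2 + 4*z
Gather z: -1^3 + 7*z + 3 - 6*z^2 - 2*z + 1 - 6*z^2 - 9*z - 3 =-12*z^2 - 4*z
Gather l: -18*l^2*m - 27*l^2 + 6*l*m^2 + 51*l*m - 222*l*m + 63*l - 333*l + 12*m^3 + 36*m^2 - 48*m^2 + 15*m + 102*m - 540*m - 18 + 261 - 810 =l^2*(-18*m - 27) + l*(6*m^2 - 171*m - 270) + 12*m^3 - 12*m^2 - 423*m - 567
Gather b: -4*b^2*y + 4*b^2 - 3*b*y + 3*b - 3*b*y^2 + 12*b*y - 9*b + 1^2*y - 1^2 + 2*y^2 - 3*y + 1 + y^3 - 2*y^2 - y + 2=b^2*(4 - 4*y) + b*(-3*y^2 + 9*y - 6) + y^3 - 3*y + 2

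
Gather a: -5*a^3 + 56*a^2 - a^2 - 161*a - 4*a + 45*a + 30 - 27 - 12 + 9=-5*a^3 + 55*a^2 - 120*a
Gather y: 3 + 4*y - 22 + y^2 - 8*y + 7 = y^2 - 4*y - 12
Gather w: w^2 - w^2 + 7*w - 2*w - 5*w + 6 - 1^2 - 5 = 0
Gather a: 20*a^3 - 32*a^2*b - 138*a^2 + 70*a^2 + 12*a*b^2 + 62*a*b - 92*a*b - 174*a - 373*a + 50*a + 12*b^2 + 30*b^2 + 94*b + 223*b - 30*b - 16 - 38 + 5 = 20*a^3 + a^2*(-32*b - 68) + a*(12*b^2 - 30*b - 497) + 42*b^2 + 287*b - 49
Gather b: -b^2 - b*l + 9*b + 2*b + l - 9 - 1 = -b^2 + b*(11 - l) + l - 10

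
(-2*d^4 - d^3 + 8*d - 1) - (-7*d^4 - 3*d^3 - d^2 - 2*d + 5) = 5*d^4 + 2*d^3 + d^2 + 10*d - 6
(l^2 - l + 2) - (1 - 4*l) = l^2 + 3*l + 1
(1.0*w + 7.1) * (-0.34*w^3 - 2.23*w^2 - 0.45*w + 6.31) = -0.34*w^4 - 4.644*w^3 - 16.283*w^2 + 3.115*w + 44.801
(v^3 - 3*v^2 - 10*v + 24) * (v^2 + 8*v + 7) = v^5 + 5*v^4 - 27*v^3 - 77*v^2 + 122*v + 168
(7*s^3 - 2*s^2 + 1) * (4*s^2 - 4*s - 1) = 28*s^5 - 36*s^4 + s^3 + 6*s^2 - 4*s - 1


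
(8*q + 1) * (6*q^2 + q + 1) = 48*q^3 + 14*q^2 + 9*q + 1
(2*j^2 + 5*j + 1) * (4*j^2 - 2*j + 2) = 8*j^4 + 16*j^3 - 2*j^2 + 8*j + 2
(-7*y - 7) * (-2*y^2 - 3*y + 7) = 14*y^3 + 35*y^2 - 28*y - 49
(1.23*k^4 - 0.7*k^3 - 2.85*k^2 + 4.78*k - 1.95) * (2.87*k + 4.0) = 3.5301*k^5 + 2.911*k^4 - 10.9795*k^3 + 2.3186*k^2 + 13.5235*k - 7.8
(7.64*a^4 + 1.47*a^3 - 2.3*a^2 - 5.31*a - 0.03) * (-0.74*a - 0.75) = -5.6536*a^5 - 6.8178*a^4 + 0.5995*a^3 + 5.6544*a^2 + 4.0047*a + 0.0225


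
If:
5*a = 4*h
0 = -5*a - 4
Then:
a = -4/5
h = -1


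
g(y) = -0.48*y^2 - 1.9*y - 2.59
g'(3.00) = -4.78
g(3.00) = -12.61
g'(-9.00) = 6.74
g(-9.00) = -24.37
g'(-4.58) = 2.50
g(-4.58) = -3.96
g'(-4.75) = 2.66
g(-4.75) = -4.40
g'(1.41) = -3.25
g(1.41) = -6.22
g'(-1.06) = -0.88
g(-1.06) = -1.12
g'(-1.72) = -0.25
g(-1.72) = -0.74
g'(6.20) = -7.85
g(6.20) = -32.82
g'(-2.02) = 0.04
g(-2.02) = -0.71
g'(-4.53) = 2.45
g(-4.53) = -3.83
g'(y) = -0.96*y - 1.9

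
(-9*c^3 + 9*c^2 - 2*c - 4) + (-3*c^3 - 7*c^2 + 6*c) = -12*c^3 + 2*c^2 + 4*c - 4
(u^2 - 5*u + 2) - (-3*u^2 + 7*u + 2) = 4*u^2 - 12*u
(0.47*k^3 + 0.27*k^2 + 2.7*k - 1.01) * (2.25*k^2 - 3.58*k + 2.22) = 1.0575*k^5 - 1.0751*k^4 + 6.1518*k^3 - 11.3391*k^2 + 9.6098*k - 2.2422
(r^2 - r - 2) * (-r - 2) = -r^3 - r^2 + 4*r + 4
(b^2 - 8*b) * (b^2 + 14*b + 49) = b^4 + 6*b^3 - 63*b^2 - 392*b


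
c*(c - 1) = c^2 - c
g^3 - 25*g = g*(g - 5)*(g + 5)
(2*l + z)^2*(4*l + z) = 16*l^3 + 20*l^2*z + 8*l*z^2 + z^3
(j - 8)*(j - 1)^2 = j^3 - 10*j^2 + 17*j - 8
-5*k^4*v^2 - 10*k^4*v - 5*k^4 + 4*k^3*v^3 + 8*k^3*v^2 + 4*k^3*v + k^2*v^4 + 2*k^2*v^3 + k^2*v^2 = (-k + v)*(5*k + v)*(k*v + k)^2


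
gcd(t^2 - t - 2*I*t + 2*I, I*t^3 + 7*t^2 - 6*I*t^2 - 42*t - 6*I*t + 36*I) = 1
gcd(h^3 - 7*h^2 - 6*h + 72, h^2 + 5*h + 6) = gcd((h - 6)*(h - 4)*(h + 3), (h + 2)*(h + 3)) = h + 3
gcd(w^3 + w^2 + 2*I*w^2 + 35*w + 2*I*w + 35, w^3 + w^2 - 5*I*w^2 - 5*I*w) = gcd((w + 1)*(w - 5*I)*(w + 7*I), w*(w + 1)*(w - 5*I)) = w^2 + w*(1 - 5*I) - 5*I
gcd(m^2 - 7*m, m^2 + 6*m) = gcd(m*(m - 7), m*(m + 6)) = m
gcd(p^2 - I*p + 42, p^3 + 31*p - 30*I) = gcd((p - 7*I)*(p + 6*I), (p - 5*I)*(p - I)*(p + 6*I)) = p + 6*I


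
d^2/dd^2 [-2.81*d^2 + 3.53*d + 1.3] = -5.62000000000000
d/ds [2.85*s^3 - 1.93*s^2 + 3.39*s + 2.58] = 8.55*s^2 - 3.86*s + 3.39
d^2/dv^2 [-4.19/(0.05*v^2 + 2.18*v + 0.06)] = (0.02095*v^2 + 0.91342*v - 4.19*(0.1*v + 2.18)*(0.2*v + 4.36) + 0.02514)/(0.05*v^2 + 2.18*v + 0.06)^3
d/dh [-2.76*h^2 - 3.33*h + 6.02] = -5.52*h - 3.33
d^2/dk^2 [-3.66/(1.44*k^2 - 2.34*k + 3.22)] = (15.178752*k^2 - 24.665472*k - 3.66*(2.88*k - 2.34)*(5.76*k - 4.68) + 33.941376)/(1.44*k^2 - 2.34*k + 3.22)^3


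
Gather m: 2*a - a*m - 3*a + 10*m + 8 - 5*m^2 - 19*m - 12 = -a - 5*m^2 + m*(-a - 9) - 4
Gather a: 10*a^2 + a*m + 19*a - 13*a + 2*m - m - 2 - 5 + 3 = 10*a^2 + a*(m + 6) + m - 4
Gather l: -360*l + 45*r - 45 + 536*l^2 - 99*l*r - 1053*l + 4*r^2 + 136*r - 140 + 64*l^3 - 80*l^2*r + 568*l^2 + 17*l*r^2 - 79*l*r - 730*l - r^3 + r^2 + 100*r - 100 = 64*l^3 + l^2*(1104 - 80*r) + l*(17*r^2 - 178*r - 2143) - r^3 + 5*r^2 + 281*r - 285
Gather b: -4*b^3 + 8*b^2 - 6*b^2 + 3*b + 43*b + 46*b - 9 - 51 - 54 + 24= -4*b^3 + 2*b^2 + 92*b - 90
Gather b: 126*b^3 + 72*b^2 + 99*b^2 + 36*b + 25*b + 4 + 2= 126*b^3 + 171*b^2 + 61*b + 6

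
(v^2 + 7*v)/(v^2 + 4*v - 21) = v/(v - 3)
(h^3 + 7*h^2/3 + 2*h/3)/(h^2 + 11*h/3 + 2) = h*(3*h^2 + 7*h + 2)/(3*h^2 + 11*h + 6)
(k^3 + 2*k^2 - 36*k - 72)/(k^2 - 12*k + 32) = (k^3 + 2*k^2 - 36*k - 72)/(k^2 - 12*k + 32)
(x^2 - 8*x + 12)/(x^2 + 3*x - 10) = (x - 6)/(x + 5)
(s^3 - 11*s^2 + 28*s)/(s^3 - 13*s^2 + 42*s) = (s - 4)/(s - 6)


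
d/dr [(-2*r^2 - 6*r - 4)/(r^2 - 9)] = 2*(3*r^2 + 22*r + 27)/(r^4 - 18*r^2 + 81)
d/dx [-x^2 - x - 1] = -2*x - 1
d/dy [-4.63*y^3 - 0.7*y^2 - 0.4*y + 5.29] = -13.89*y^2 - 1.4*y - 0.4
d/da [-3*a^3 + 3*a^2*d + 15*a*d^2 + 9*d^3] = -9*a^2 + 6*a*d + 15*d^2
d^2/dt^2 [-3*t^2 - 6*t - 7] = -6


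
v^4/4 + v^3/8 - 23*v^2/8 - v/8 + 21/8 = (v/4 + 1/4)*(v - 3)*(v - 1)*(v + 7/2)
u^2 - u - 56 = (u - 8)*(u + 7)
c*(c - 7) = c^2 - 7*c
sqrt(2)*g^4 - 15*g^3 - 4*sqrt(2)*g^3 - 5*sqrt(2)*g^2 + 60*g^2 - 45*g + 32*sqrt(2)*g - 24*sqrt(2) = (g - 3)*(g - 1)*(g - 8*sqrt(2))*(sqrt(2)*g + 1)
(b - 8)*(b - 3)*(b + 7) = b^3 - 4*b^2 - 53*b + 168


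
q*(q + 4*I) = q^2 + 4*I*q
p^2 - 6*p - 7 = (p - 7)*(p + 1)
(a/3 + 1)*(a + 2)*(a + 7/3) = a^3/3 + 22*a^2/9 + 53*a/9 + 14/3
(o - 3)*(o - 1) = o^2 - 4*o + 3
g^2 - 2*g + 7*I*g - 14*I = (g - 2)*(g + 7*I)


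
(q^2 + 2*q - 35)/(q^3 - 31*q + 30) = (q + 7)/(q^2 + 5*q - 6)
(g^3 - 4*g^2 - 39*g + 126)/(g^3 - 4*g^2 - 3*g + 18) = (g^2 - g - 42)/(g^2 - g - 6)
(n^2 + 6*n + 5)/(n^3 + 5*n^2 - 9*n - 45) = (n + 1)/(n^2 - 9)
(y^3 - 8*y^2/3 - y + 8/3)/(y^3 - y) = (y - 8/3)/y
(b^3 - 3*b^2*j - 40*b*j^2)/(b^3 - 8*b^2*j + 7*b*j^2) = (b^2 - 3*b*j - 40*j^2)/(b^2 - 8*b*j + 7*j^2)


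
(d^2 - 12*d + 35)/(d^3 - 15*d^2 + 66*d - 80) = (d - 7)/(d^2 - 10*d + 16)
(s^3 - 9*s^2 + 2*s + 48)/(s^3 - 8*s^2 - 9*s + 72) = (s + 2)/(s + 3)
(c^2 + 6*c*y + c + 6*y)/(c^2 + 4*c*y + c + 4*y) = (c + 6*y)/(c + 4*y)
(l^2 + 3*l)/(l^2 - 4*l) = (l + 3)/(l - 4)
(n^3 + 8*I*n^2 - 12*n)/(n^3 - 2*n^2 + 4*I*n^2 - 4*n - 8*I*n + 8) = n*(n + 6*I)/(n^2 + 2*n*(-1 + I) - 4*I)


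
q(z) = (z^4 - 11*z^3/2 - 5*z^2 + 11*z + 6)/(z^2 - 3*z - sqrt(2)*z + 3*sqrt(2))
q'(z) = (-2*z + sqrt(2) + 3)*(z^4 - 11*z^3/2 - 5*z^2 + 11*z + 6)/(z^2 - 3*z - sqrt(2)*z + 3*sqrt(2))^2 + (4*z^3 - 33*z^2/2 - 10*z + 11)/(z^2 - 3*z - sqrt(2)*z + 3*sqrt(2))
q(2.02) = 35.15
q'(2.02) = 51.21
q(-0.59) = -0.14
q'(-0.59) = 1.33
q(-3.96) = 12.61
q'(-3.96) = -8.05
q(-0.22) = 0.65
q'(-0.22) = 2.94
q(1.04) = 9.56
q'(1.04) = 13.06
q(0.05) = 1.62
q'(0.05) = 4.34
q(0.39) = 3.45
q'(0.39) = 6.50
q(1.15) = 11.09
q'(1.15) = 14.76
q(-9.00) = 80.60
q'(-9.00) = -18.76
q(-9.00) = 80.60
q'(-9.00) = -18.76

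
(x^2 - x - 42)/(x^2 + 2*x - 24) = (x - 7)/(x - 4)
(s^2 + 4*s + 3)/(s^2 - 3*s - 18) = (s + 1)/(s - 6)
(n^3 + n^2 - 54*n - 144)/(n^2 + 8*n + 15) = (n^2 - 2*n - 48)/(n + 5)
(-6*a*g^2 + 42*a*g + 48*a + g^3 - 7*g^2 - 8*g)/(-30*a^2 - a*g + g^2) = (g^2 - 7*g - 8)/(5*a + g)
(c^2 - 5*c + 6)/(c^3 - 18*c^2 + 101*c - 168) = (c - 2)/(c^2 - 15*c + 56)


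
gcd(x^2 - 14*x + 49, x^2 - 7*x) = x - 7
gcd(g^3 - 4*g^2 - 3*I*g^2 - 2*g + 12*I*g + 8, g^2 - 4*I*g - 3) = g - I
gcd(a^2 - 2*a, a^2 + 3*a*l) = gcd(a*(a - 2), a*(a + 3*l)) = a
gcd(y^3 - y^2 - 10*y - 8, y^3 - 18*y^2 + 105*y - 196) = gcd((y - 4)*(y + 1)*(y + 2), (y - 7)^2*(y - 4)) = y - 4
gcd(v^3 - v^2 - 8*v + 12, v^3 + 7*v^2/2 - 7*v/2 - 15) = v^2 + v - 6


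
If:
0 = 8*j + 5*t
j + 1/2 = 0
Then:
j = -1/2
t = 4/5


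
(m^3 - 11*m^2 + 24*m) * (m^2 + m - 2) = m^5 - 10*m^4 + 11*m^3 + 46*m^2 - 48*m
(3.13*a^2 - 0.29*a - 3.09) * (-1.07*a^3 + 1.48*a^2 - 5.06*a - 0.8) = -3.3491*a^5 + 4.9427*a^4 - 12.9607*a^3 - 5.6098*a^2 + 15.8674*a + 2.472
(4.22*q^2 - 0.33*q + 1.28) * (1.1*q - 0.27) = 4.642*q^3 - 1.5024*q^2 + 1.4971*q - 0.3456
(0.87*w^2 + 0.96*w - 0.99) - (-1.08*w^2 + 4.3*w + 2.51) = 1.95*w^2 - 3.34*w - 3.5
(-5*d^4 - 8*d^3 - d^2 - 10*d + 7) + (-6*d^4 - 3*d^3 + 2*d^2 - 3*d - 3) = -11*d^4 - 11*d^3 + d^2 - 13*d + 4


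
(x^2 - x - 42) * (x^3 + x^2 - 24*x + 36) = x^5 - 67*x^3 + 18*x^2 + 972*x - 1512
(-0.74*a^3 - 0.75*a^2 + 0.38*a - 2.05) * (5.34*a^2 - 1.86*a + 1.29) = -3.9516*a^5 - 2.6286*a^4 + 2.4696*a^3 - 12.6213*a^2 + 4.3032*a - 2.6445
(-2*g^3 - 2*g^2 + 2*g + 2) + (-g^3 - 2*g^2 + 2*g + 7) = -3*g^3 - 4*g^2 + 4*g + 9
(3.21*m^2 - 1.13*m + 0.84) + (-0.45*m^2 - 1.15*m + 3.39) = 2.76*m^2 - 2.28*m + 4.23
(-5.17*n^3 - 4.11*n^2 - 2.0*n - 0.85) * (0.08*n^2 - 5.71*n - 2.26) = -0.4136*n^5 + 29.1919*n^4 + 34.9923*n^3 + 20.6406*n^2 + 9.3735*n + 1.921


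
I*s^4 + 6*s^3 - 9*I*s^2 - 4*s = s*(s - 4*I)*(s - I)*(I*s + 1)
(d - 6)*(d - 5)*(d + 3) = d^3 - 8*d^2 - 3*d + 90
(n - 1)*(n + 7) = n^2 + 6*n - 7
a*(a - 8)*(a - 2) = a^3 - 10*a^2 + 16*a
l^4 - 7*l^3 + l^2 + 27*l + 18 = (l - 6)*(l - 3)*(l + 1)^2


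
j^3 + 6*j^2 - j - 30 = (j - 2)*(j + 3)*(j + 5)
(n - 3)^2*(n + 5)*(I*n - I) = I*n^4 - 2*I*n^3 - 20*I*n^2 + 66*I*n - 45*I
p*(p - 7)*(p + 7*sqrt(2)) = p^3 - 7*p^2 + 7*sqrt(2)*p^2 - 49*sqrt(2)*p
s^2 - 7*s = s*(s - 7)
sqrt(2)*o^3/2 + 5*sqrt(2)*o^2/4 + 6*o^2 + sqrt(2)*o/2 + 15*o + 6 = (o + 1/2)*(o + 6*sqrt(2))*(sqrt(2)*o/2 + sqrt(2))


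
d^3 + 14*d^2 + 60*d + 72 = (d + 2)*(d + 6)^2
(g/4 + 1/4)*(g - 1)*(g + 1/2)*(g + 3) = g^4/4 + 7*g^3/8 + g^2/8 - 7*g/8 - 3/8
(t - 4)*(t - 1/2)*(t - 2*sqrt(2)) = t^3 - 9*t^2/2 - 2*sqrt(2)*t^2 + 2*t + 9*sqrt(2)*t - 4*sqrt(2)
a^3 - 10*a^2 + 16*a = a*(a - 8)*(a - 2)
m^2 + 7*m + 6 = (m + 1)*(m + 6)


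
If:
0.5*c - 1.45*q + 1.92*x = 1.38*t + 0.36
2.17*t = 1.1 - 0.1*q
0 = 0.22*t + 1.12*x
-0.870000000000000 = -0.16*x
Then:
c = 1677.36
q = 611.70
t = -27.68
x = 5.44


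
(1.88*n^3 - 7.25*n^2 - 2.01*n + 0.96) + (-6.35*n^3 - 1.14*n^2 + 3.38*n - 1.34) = -4.47*n^3 - 8.39*n^2 + 1.37*n - 0.38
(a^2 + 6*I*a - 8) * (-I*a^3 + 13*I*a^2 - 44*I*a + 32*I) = -I*a^5 + 6*a^4 + 13*I*a^4 - 78*a^3 - 36*I*a^3 + 264*a^2 - 72*I*a^2 - 192*a + 352*I*a - 256*I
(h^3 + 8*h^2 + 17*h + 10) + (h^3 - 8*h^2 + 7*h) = 2*h^3 + 24*h + 10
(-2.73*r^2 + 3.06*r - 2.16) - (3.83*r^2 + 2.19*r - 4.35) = -6.56*r^2 + 0.87*r + 2.19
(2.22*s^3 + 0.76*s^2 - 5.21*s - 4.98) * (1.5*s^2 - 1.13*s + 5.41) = 3.33*s^5 - 1.3686*s^4 + 3.3364*s^3 + 2.5289*s^2 - 22.5587*s - 26.9418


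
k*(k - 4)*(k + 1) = k^3 - 3*k^2 - 4*k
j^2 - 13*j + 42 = (j - 7)*(j - 6)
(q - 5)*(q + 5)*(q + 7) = q^3 + 7*q^2 - 25*q - 175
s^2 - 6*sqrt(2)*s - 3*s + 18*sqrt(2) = (s - 3)*(s - 6*sqrt(2))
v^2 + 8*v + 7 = (v + 1)*(v + 7)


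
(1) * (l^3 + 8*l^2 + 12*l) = l^3 + 8*l^2 + 12*l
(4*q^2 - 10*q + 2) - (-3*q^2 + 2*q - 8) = 7*q^2 - 12*q + 10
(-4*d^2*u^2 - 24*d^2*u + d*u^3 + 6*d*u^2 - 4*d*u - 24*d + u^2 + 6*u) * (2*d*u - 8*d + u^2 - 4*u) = -8*d^3*u^3 - 16*d^3*u^2 + 192*d^3*u - 2*d^2*u^4 - 4*d^2*u^3 + 40*d^2*u^2 - 16*d^2*u + 192*d^2 + d*u^5 + 2*d*u^4 - 26*d*u^3 - 4*d*u^2 + 48*d*u + u^4 + 2*u^3 - 24*u^2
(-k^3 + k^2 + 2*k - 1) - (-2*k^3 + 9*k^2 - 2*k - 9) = k^3 - 8*k^2 + 4*k + 8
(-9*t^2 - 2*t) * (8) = -72*t^2 - 16*t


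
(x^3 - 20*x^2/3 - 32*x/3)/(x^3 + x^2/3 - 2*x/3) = (3*x^2 - 20*x - 32)/(3*x^2 + x - 2)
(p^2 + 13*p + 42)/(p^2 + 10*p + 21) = (p + 6)/(p + 3)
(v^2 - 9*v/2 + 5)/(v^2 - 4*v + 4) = (v - 5/2)/(v - 2)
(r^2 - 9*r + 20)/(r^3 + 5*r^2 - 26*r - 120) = (r - 4)/(r^2 + 10*r + 24)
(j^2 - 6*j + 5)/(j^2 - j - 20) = (j - 1)/(j + 4)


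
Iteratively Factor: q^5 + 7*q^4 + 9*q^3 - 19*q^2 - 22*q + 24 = (q - 1)*(q^4 + 8*q^3 + 17*q^2 - 2*q - 24) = (q - 1)*(q + 2)*(q^3 + 6*q^2 + 5*q - 12) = (q - 1)^2*(q + 2)*(q^2 + 7*q + 12) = (q - 1)^2*(q + 2)*(q + 3)*(q + 4)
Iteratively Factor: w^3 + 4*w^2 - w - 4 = (w + 4)*(w^2 - 1) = (w + 1)*(w + 4)*(w - 1)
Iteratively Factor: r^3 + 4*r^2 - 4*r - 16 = (r + 4)*(r^2 - 4) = (r + 2)*(r + 4)*(r - 2)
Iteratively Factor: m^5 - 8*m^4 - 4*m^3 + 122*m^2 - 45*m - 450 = (m - 3)*(m^4 - 5*m^3 - 19*m^2 + 65*m + 150) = (m - 5)*(m - 3)*(m^3 - 19*m - 30) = (m - 5)*(m - 3)*(m + 2)*(m^2 - 2*m - 15) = (m - 5)*(m - 3)*(m + 2)*(m + 3)*(m - 5)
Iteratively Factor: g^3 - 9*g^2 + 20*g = (g)*(g^2 - 9*g + 20) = g*(g - 4)*(g - 5)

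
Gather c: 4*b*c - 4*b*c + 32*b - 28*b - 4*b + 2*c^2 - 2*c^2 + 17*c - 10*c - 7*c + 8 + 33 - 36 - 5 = 0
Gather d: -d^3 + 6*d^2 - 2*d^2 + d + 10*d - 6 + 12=-d^3 + 4*d^2 + 11*d + 6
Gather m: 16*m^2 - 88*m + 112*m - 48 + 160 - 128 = 16*m^2 + 24*m - 16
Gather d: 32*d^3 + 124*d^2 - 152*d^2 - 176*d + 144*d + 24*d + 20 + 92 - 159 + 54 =32*d^3 - 28*d^2 - 8*d + 7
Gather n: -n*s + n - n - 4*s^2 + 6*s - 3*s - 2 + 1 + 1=-n*s - 4*s^2 + 3*s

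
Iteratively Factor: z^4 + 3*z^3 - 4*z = (z - 1)*(z^3 + 4*z^2 + 4*z) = (z - 1)*(z + 2)*(z^2 + 2*z) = (z - 1)*(z + 2)^2*(z)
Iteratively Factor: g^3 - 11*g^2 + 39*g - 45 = (g - 5)*(g^2 - 6*g + 9) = (g - 5)*(g - 3)*(g - 3)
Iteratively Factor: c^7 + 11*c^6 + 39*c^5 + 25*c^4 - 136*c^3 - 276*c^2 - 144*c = (c - 2)*(c^6 + 13*c^5 + 65*c^4 + 155*c^3 + 174*c^2 + 72*c) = (c - 2)*(c + 2)*(c^5 + 11*c^4 + 43*c^3 + 69*c^2 + 36*c) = (c - 2)*(c + 1)*(c + 2)*(c^4 + 10*c^3 + 33*c^2 + 36*c) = (c - 2)*(c + 1)*(c + 2)*(c + 4)*(c^3 + 6*c^2 + 9*c) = (c - 2)*(c + 1)*(c + 2)*(c + 3)*(c + 4)*(c^2 + 3*c) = c*(c - 2)*(c + 1)*(c + 2)*(c + 3)*(c + 4)*(c + 3)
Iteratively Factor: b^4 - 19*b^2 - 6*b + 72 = (b + 3)*(b^3 - 3*b^2 - 10*b + 24) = (b - 2)*(b + 3)*(b^2 - b - 12) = (b - 4)*(b - 2)*(b + 3)*(b + 3)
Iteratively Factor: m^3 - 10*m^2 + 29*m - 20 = (m - 4)*(m^2 - 6*m + 5) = (m - 4)*(m - 1)*(m - 5)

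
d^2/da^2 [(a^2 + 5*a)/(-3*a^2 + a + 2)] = 12*(-8*a^3 - 3*a^2 - 15*a + 1)/(27*a^6 - 27*a^5 - 45*a^4 + 35*a^3 + 30*a^2 - 12*a - 8)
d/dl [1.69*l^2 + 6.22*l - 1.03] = 3.38*l + 6.22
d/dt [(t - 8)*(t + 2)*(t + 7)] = 3*t^2 + 2*t - 58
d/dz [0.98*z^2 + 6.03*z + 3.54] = 1.96*z + 6.03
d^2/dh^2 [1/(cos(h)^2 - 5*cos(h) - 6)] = (4*sin(h)^4 - 51*sin(h)^2 - 45*cos(h)/4 - 15*cos(3*h)/4 - 15)/(sin(h)^2 + 5*cos(h) + 5)^3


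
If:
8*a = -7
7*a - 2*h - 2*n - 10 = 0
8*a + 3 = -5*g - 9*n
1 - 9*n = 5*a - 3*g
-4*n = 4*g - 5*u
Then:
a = -7/8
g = -11/64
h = -4955/576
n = 311/576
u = 53/180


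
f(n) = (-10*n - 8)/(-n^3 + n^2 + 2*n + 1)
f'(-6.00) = 0.06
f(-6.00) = 0.22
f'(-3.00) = 0.39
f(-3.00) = 0.71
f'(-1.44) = 1.35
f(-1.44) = 2.01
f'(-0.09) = 6.49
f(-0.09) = -8.57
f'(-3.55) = 0.25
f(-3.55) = 0.54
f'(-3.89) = 0.20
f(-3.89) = 0.46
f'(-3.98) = 0.19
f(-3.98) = 0.44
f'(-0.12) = 6.50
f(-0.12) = -8.76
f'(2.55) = -23.74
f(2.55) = 8.42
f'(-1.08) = -1.51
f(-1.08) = 2.21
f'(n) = (-10*n - 8)*(3*n^2 - 2*n - 2)/(-n^3 + n^2 + 2*n + 1)^2 - 10/(-n^3 + n^2 + 2*n + 1) = 2*(-10*n^3 - 7*n^2 + 8*n + 3)/(n^6 - 2*n^5 - 3*n^4 + 2*n^3 + 6*n^2 + 4*n + 1)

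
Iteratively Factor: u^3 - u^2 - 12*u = (u + 3)*(u^2 - 4*u) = u*(u + 3)*(u - 4)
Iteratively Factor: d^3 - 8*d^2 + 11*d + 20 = (d - 4)*(d^2 - 4*d - 5) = (d - 4)*(d + 1)*(d - 5)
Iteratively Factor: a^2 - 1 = (a + 1)*(a - 1)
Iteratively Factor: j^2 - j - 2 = (j - 2)*(j + 1)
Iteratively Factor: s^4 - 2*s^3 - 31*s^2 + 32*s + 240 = (s - 4)*(s^3 + 2*s^2 - 23*s - 60) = (s - 4)*(s + 3)*(s^2 - s - 20) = (s - 4)*(s + 3)*(s + 4)*(s - 5)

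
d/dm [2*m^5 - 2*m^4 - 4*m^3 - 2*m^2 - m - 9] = 10*m^4 - 8*m^3 - 12*m^2 - 4*m - 1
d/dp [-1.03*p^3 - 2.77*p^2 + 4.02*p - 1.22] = -3.09*p^2 - 5.54*p + 4.02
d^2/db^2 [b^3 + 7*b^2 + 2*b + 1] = 6*b + 14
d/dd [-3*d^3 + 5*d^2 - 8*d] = -9*d^2 + 10*d - 8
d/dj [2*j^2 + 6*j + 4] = 4*j + 6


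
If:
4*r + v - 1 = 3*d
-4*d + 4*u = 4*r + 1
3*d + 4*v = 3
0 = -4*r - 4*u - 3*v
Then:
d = -15/37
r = -47/148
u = -35/74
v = 39/37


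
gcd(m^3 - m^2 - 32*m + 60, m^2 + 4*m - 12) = m^2 + 4*m - 12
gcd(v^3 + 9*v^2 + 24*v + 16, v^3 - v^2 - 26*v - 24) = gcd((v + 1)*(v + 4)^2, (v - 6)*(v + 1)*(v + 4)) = v^2 + 5*v + 4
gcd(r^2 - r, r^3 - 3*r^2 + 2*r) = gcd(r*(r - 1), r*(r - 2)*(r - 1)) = r^2 - r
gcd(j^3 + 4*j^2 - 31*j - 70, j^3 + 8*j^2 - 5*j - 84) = j + 7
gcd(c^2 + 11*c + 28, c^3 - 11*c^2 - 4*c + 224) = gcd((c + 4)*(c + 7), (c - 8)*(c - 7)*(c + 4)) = c + 4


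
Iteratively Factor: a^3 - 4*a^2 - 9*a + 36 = (a + 3)*(a^2 - 7*a + 12) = (a - 3)*(a + 3)*(a - 4)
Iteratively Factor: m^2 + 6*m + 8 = (m + 4)*(m + 2)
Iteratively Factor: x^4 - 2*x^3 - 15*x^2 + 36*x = (x + 4)*(x^3 - 6*x^2 + 9*x) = (x - 3)*(x + 4)*(x^2 - 3*x) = (x - 3)^2*(x + 4)*(x)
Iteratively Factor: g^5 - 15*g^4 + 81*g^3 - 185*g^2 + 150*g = (g)*(g^4 - 15*g^3 + 81*g^2 - 185*g + 150) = g*(g - 5)*(g^3 - 10*g^2 + 31*g - 30) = g*(g - 5)*(g - 3)*(g^2 - 7*g + 10) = g*(g - 5)*(g - 3)*(g - 2)*(g - 5)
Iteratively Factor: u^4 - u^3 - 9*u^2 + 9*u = (u + 3)*(u^3 - 4*u^2 + 3*u) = (u - 1)*(u + 3)*(u^2 - 3*u) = (u - 3)*(u - 1)*(u + 3)*(u)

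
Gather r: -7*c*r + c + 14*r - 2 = c + r*(14 - 7*c) - 2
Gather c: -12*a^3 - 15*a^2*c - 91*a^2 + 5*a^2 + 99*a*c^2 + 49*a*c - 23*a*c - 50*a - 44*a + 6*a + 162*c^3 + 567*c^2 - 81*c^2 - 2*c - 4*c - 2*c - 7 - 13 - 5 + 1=-12*a^3 - 86*a^2 - 88*a + 162*c^3 + c^2*(99*a + 486) + c*(-15*a^2 + 26*a - 8) - 24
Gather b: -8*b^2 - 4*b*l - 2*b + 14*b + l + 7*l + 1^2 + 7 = -8*b^2 + b*(12 - 4*l) + 8*l + 8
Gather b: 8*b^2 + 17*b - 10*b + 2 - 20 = 8*b^2 + 7*b - 18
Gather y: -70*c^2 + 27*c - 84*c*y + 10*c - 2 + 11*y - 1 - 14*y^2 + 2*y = -70*c^2 + 37*c - 14*y^2 + y*(13 - 84*c) - 3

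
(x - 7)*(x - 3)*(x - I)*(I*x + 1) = I*x^4 + 2*x^3 - 10*I*x^3 - 20*x^2 + 20*I*x^2 + 42*x + 10*I*x - 21*I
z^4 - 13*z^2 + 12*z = z*(z - 3)*(z - 1)*(z + 4)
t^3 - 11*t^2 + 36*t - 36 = (t - 6)*(t - 3)*(t - 2)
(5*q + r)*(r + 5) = 5*q*r + 25*q + r^2 + 5*r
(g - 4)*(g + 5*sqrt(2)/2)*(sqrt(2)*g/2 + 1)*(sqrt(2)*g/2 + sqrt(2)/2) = g^4/2 - 3*g^3/2 + 7*sqrt(2)*g^3/4 - 21*sqrt(2)*g^2/4 + g^2/2 - 7*sqrt(2)*g - 15*g/2 - 10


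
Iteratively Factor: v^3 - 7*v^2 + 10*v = (v - 5)*(v^2 - 2*v) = (v - 5)*(v - 2)*(v)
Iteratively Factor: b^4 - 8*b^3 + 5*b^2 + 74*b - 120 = (b - 2)*(b^3 - 6*b^2 - 7*b + 60) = (b - 2)*(b + 3)*(b^2 - 9*b + 20) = (b - 5)*(b - 2)*(b + 3)*(b - 4)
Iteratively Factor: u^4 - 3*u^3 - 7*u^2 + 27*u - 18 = (u + 3)*(u^3 - 6*u^2 + 11*u - 6) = (u - 2)*(u + 3)*(u^2 - 4*u + 3) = (u - 2)*(u - 1)*(u + 3)*(u - 3)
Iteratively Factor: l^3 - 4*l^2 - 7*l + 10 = (l - 5)*(l^2 + l - 2) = (l - 5)*(l - 1)*(l + 2)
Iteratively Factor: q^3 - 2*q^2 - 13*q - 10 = (q + 1)*(q^2 - 3*q - 10) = (q - 5)*(q + 1)*(q + 2)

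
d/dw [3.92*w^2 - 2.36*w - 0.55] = 7.84*w - 2.36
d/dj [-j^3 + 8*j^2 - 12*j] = -3*j^2 + 16*j - 12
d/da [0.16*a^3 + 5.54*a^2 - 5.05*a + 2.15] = 0.48*a^2 + 11.08*a - 5.05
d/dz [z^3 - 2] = 3*z^2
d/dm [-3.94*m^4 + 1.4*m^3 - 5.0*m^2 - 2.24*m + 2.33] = -15.76*m^3 + 4.2*m^2 - 10.0*m - 2.24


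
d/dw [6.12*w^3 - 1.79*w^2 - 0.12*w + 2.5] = 18.36*w^2 - 3.58*w - 0.12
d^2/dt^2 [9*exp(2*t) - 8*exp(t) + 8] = (36*exp(t) - 8)*exp(t)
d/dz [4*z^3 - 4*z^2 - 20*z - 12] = 12*z^2 - 8*z - 20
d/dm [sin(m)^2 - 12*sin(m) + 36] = 2*(sin(m) - 6)*cos(m)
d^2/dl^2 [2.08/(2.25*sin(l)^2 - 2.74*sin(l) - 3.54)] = (42.12*sin(l)^4 - 38.4696*sin(l)^3 + 18.704608*sin(l)^2 + 56.764032*sin(l) - 64.366016)/(-2.25*sin(l)^2 + 2.74*sin(l) + 3.54)^3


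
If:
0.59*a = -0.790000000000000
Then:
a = -1.34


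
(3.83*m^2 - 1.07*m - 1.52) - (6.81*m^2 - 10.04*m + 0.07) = -2.98*m^2 + 8.97*m - 1.59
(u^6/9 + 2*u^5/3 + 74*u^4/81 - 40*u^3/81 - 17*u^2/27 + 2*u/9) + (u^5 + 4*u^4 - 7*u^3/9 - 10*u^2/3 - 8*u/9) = u^6/9 + 5*u^5/3 + 398*u^4/81 - 103*u^3/81 - 107*u^2/27 - 2*u/3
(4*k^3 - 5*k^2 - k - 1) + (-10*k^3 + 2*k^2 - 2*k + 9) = -6*k^3 - 3*k^2 - 3*k + 8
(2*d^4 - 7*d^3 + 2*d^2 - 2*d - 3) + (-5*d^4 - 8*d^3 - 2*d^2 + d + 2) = -3*d^4 - 15*d^3 - d - 1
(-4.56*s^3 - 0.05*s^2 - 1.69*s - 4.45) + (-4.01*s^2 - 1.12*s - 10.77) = -4.56*s^3 - 4.06*s^2 - 2.81*s - 15.22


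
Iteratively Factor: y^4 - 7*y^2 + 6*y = (y)*(y^3 - 7*y + 6) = y*(y - 1)*(y^2 + y - 6) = y*(y - 2)*(y - 1)*(y + 3)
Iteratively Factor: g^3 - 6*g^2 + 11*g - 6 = (g - 3)*(g^2 - 3*g + 2) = (g - 3)*(g - 1)*(g - 2)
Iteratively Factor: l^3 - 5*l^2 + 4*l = (l)*(l^2 - 5*l + 4) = l*(l - 4)*(l - 1)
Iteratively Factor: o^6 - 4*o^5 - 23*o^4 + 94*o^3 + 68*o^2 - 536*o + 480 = (o - 2)*(o^5 - 2*o^4 - 27*o^3 + 40*o^2 + 148*o - 240) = (o - 5)*(o - 2)*(o^4 + 3*o^3 - 12*o^2 - 20*o + 48) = (o - 5)*(o - 2)*(o + 3)*(o^3 - 12*o + 16) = (o - 5)*(o - 2)^2*(o + 3)*(o^2 + 2*o - 8) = (o - 5)*(o - 2)^3*(o + 3)*(o + 4)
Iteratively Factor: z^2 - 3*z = (z)*(z - 3)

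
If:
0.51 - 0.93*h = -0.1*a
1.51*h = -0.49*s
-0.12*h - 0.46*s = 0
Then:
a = -5.10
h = 0.00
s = 0.00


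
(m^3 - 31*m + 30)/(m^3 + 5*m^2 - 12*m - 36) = (m^2 - 6*m + 5)/(m^2 - m - 6)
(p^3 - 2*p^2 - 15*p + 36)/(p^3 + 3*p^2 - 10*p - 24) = (p - 3)/(p + 2)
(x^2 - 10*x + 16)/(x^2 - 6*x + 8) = (x - 8)/(x - 4)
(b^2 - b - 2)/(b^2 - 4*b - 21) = (-b^2 + b + 2)/(-b^2 + 4*b + 21)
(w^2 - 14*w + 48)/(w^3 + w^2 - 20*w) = (w^2 - 14*w + 48)/(w*(w^2 + w - 20))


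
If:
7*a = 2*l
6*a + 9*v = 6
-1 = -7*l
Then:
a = 2/49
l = 1/7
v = 94/147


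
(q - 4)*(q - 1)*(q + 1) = q^3 - 4*q^2 - q + 4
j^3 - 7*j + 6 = (j - 2)*(j - 1)*(j + 3)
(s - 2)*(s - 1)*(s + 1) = s^3 - 2*s^2 - s + 2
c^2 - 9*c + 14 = (c - 7)*(c - 2)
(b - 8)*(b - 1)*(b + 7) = b^3 - 2*b^2 - 55*b + 56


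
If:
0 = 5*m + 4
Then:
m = -4/5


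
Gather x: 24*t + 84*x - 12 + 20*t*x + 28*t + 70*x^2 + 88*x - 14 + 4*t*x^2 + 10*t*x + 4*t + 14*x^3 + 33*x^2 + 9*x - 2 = 56*t + 14*x^3 + x^2*(4*t + 103) + x*(30*t + 181) - 28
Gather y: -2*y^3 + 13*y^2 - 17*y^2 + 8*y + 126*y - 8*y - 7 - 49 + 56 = -2*y^3 - 4*y^2 + 126*y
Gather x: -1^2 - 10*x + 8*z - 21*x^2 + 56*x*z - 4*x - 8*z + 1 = -21*x^2 + x*(56*z - 14)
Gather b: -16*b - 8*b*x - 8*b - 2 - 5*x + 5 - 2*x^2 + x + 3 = b*(-8*x - 24) - 2*x^2 - 4*x + 6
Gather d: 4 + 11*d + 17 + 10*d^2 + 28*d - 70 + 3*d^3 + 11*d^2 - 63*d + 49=3*d^3 + 21*d^2 - 24*d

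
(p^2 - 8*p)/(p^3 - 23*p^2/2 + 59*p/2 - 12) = 2*p/(2*p^2 - 7*p + 3)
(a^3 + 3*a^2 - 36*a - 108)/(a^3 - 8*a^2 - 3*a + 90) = (a + 6)/(a - 5)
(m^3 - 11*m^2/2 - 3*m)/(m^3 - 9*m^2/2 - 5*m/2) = (m - 6)/(m - 5)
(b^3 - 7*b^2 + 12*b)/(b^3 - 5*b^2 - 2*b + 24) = b/(b + 2)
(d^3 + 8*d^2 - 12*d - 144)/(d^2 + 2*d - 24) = d + 6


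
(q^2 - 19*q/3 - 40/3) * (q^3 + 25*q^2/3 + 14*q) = q^5 + 2*q^4 - 469*q^3/9 - 1798*q^2/9 - 560*q/3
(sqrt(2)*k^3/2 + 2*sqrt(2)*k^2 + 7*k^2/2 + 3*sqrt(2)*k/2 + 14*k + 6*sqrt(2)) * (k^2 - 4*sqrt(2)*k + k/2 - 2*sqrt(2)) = sqrt(2)*k^5/2 - k^4/2 + 9*sqrt(2)*k^4/4 - 23*sqrt(2)*k^3/2 - 9*k^3/4 - 225*sqrt(2)*k^2/4 - 13*k^2 - 54*k - 25*sqrt(2)*k - 24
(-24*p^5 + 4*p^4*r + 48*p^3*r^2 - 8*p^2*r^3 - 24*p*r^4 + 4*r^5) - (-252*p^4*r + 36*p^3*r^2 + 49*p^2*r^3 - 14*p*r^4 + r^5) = -24*p^5 + 256*p^4*r + 12*p^3*r^2 - 57*p^2*r^3 - 10*p*r^4 + 3*r^5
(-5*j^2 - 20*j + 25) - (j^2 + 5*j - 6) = -6*j^2 - 25*j + 31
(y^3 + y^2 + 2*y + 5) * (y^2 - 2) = y^5 + y^4 + 3*y^2 - 4*y - 10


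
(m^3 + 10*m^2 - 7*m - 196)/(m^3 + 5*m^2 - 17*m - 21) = (m^2 + 3*m - 28)/(m^2 - 2*m - 3)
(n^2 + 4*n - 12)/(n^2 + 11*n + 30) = (n - 2)/(n + 5)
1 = 1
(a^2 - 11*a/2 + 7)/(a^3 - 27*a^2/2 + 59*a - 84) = (a - 2)/(a^2 - 10*a + 24)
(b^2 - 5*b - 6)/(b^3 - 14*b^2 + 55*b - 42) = (b + 1)/(b^2 - 8*b + 7)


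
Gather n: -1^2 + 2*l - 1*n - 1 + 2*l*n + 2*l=4*l + n*(2*l - 1) - 2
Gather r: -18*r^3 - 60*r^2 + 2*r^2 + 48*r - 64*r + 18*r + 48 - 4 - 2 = -18*r^3 - 58*r^2 + 2*r + 42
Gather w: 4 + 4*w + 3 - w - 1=3*w + 6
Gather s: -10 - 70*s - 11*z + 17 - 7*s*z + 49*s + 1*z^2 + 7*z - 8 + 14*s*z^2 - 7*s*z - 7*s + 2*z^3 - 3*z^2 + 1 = s*(14*z^2 - 14*z - 28) + 2*z^3 - 2*z^2 - 4*z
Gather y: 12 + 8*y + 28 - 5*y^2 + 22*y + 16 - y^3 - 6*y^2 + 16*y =-y^3 - 11*y^2 + 46*y + 56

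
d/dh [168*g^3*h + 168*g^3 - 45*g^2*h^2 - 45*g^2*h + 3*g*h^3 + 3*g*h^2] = 3*g*(56*g^2 - 30*g*h - 15*g + 3*h^2 + 2*h)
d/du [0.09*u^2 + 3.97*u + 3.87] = 0.18*u + 3.97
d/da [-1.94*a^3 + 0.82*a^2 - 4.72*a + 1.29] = -5.82*a^2 + 1.64*a - 4.72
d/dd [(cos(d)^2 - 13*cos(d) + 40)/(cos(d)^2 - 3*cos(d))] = 10*(-sin(d) - 12*sin(d)/cos(d)^2 + 8*tan(d))/(cos(d) - 3)^2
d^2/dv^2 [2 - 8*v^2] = -16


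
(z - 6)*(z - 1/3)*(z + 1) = z^3 - 16*z^2/3 - 13*z/3 + 2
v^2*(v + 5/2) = v^3 + 5*v^2/2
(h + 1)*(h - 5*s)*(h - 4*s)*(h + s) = h^4 - 8*h^3*s + h^3 + 11*h^2*s^2 - 8*h^2*s + 20*h*s^3 + 11*h*s^2 + 20*s^3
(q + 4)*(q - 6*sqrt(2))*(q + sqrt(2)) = q^3 - 5*sqrt(2)*q^2 + 4*q^2 - 20*sqrt(2)*q - 12*q - 48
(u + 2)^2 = u^2 + 4*u + 4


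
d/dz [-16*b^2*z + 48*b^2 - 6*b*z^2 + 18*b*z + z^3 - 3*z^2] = -16*b^2 - 12*b*z + 18*b + 3*z^2 - 6*z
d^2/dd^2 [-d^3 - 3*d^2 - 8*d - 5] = -6*d - 6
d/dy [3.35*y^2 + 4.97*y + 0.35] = 6.7*y + 4.97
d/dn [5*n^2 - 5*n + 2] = 10*n - 5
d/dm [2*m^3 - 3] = 6*m^2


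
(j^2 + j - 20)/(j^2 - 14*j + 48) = (j^2 + j - 20)/(j^2 - 14*j + 48)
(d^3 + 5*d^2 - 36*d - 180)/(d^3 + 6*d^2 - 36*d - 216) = (d + 5)/(d + 6)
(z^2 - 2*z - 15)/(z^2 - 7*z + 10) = (z + 3)/(z - 2)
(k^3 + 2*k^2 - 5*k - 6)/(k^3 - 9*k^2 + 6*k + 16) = (k + 3)/(k - 8)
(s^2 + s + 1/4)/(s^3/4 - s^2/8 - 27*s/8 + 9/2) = 2*(4*s^2 + 4*s + 1)/(2*s^3 - s^2 - 27*s + 36)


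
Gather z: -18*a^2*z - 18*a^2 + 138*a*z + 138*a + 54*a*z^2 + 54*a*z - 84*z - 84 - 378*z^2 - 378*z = -18*a^2 + 138*a + z^2*(54*a - 378) + z*(-18*a^2 + 192*a - 462) - 84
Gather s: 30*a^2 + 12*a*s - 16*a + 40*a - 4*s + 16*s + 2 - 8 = 30*a^2 + 24*a + s*(12*a + 12) - 6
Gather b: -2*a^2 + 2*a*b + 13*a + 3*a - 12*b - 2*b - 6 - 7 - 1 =-2*a^2 + 16*a + b*(2*a - 14) - 14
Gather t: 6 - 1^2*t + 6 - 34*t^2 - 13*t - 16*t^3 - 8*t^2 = -16*t^3 - 42*t^2 - 14*t + 12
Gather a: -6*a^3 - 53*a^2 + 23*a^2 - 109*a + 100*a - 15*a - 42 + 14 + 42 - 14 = -6*a^3 - 30*a^2 - 24*a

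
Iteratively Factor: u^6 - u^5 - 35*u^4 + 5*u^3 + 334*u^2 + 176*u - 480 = (u + 4)*(u^5 - 5*u^4 - 15*u^3 + 65*u^2 + 74*u - 120) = (u + 3)*(u + 4)*(u^4 - 8*u^3 + 9*u^2 + 38*u - 40) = (u + 2)*(u + 3)*(u + 4)*(u^3 - 10*u^2 + 29*u - 20) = (u - 1)*(u + 2)*(u + 3)*(u + 4)*(u^2 - 9*u + 20) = (u - 4)*(u - 1)*(u + 2)*(u + 3)*(u + 4)*(u - 5)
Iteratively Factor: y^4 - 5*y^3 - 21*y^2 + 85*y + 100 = (y + 4)*(y^3 - 9*y^2 + 15*y + 25) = (y + 1)*(y + 4)*(y^2 - 10*y + 25) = (y - 5)*(y + 1)*(y + 4)*(y - 5)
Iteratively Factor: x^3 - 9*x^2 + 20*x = (x)*(x^2 - 9*x + 20) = x*(x - 5)*(x - 4)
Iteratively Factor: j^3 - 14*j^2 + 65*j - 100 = (j - 5)*(j^2 - 9*j + 20) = (j - 5)*(j - 4)*(j - 5)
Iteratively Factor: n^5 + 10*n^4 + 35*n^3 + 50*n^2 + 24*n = (n + 4)*(n^4 + 6*n^3 + 11*n^2 + 6*n) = (n + 1)*(n + 4)*(n^3 + 5*n^2 + 6*n) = (n + 1)*(n + 3)*(n + 4)*(n^2 + 2*n) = (n + 1)*(n + 2)*(n + 3)*(n + 4)*(n)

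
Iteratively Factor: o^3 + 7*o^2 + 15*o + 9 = (o + 3)*(o^2 + 4*o + 3) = (o + 1)*(o + 3)*(o + 3)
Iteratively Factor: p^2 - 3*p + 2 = (p - 2)*(p - 1)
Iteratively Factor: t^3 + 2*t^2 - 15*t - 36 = (t + 3)*(t^2 - t - 12) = (t - 4)*(t + 3)*(t + 3)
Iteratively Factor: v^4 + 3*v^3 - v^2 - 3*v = (v - 1)*(v^3 + 4*v^2 + 3*v) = v*(v - 1)*(v^2 + 4*v + 3) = v*(v - 1)*(v + 1)*(v + 3)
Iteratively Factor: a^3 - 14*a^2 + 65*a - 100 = (a - 5)*(a^2 - 9*a + 20) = (a - 5)*(a - 4)*(a - 5)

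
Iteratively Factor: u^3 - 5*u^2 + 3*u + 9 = (u - 3)*(u^2 - 2*u - 3) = (u - 3)^2*(u + 1)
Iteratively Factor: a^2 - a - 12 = (a - 4)*(a + 3)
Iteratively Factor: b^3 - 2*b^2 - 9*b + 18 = (b - 3)*(b^2 + b - 6) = (b - 3)*(b - 2)*(b + 3)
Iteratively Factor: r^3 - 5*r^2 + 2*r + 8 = (r - 2)*(r^2 - 3*r - 4) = (r - 2)*(r + 1)*(r - 4)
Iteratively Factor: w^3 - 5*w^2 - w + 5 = (w + 1)*(w^2 - 6*w + 5) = (w - 1)*(w + 1)*(w - 5)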